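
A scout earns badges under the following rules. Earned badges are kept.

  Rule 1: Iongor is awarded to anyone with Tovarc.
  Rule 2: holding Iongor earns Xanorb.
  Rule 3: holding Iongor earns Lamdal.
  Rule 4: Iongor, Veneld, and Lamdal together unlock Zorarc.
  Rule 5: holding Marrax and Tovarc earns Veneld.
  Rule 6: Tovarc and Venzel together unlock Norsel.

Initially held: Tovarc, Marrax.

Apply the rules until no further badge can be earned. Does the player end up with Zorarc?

Yes

With Marrax and Tovarc, Veneld is earned (Rule 5).
With Tovarc, Iongor is earned (Rule 1).
With Iongor, Lamdal is earned (Rule 3).
With Iongor, Veneld, and Lamdal, Zorarc is earned (Rule 4).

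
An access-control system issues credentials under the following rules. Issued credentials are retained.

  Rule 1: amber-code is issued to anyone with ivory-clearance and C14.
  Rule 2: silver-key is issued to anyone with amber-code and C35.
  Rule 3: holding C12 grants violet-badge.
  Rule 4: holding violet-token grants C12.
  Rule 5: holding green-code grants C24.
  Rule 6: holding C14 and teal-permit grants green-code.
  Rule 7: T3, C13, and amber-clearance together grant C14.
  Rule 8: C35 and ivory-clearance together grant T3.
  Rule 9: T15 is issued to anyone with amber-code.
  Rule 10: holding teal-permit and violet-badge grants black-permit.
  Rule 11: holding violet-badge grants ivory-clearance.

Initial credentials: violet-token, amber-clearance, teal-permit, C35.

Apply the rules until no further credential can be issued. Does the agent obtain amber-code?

No

amber-code would need ivory-clearance and C14 (Rule 1), but C14 is never granted.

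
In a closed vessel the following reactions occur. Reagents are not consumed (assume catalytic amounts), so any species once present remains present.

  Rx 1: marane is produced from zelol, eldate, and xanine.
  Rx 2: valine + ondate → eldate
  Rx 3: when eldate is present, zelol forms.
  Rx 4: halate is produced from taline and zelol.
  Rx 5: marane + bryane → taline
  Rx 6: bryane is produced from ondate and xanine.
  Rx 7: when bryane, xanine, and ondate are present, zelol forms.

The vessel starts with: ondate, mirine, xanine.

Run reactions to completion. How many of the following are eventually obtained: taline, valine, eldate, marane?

0

taline would need marane and bryane (Rx 5), but marane never forms.
No rule produces valine, and it is not given.
eldate would need valine and ondate (Rx 2), but valine never forms.
marane would need zelol, eldate, and xanine (Rx 1), but eldate never forms.
None of the 4 are reached.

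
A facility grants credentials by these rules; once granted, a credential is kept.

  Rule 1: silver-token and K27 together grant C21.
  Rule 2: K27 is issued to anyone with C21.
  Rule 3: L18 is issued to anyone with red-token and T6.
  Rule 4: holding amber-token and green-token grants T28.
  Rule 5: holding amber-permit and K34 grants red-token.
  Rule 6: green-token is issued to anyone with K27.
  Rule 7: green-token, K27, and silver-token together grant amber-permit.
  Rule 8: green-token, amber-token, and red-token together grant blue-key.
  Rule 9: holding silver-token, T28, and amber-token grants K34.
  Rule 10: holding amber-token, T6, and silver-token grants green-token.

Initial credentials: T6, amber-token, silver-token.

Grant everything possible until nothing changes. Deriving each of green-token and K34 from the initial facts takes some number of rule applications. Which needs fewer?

green-token

green-token: Holding amber-token, T6, and silver-token grants green-token (Rule 10). [1 rule application]
K34: Holding amber-token, T6, and silver-token grants green-token (Rule 10). Holding amber-token and green-token grants T28 (Rule 4). Holding silver-token, T28, and amber-token grants K34 (Rule 9). [3 rule applications]
green-token needs fewer.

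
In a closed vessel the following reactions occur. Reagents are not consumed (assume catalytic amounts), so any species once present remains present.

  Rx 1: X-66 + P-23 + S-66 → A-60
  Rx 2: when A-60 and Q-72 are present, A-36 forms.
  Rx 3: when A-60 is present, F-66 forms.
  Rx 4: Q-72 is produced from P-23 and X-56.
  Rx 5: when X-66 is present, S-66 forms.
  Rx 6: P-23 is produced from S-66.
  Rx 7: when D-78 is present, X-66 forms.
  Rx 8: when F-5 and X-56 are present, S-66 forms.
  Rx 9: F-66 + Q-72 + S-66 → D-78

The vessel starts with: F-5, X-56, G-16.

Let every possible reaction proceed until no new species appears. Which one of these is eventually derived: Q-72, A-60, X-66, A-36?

F-5 and X-56 present → S-66 forms (Rx 8).
S-66 present → P-23 forms (Rx 6).
P-23 and X-56 present → Q-72 forms (Rx 4).
A-60 would need X-66, P-23, and S-66 (Rx 1), but X-66 never forms. X-66 would need D-78 (Rx 7), but D-78 never forms. A-36 would need A-60 and Q-72 (Rx 2), but A-60 never forms.

Q-72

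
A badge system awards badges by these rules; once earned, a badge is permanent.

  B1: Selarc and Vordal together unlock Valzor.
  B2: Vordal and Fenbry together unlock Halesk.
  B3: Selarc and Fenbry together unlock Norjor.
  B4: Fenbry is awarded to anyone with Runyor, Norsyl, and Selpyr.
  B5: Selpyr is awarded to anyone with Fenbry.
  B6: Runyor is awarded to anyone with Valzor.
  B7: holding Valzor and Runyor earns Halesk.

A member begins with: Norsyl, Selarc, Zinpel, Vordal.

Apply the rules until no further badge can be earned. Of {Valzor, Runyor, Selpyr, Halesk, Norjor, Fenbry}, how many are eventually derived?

3

With Selarc and Vordal, Valzor is earned (B1).
With Valzor, Runyor is earned (B6).
With Valzor and Runyor, Halesk is earned (B7).
Valzor: reached.
Runyor: reached.
Selpyr would need Fenbry (B5), but Fenbry is never earned.
Halesk: reached.
Norjor would need Selarc and Fenbry (B3), but Fenbry is never earned.
Fenbry would need Runyor, Norsyl, and Selpyr (B4), but Selpyr is never earned.
Reached: Valzor, Runyor, and Halesk — 3 of the 6.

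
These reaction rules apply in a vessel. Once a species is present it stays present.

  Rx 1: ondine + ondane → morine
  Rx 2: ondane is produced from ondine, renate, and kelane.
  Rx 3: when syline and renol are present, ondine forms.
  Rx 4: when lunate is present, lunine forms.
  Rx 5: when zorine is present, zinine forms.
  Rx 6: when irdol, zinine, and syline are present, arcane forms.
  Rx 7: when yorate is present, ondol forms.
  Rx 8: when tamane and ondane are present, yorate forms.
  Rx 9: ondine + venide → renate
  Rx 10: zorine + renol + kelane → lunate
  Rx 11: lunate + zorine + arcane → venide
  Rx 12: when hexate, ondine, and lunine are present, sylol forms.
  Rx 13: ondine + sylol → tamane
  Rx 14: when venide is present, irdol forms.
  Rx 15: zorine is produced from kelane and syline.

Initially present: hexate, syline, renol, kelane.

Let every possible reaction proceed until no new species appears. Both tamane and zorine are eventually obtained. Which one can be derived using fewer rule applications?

zorine: kelane and syline present → zorine forms (Rx 15). [1 rule application]
tamane: kelane and syline present → zorine forms (Rx 15). syline and renol present → ondine forms (Rx 3). zorine, renol, and kelane present → lunate forms (Rx 10). lunate present → lunine forms (Rx 4). hexate, ondine, and lunine present → sylol forms (Rx 12). ondine and sylol present → tamane forms (Rx 13). [6 rule applications]
zorine needs fewer.

zorine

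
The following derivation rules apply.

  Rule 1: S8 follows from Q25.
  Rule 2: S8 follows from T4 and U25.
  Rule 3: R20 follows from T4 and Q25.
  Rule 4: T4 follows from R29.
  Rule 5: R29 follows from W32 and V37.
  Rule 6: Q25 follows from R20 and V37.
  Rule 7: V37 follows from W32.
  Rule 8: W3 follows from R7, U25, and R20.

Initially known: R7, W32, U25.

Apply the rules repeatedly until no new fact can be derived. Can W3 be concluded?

No

W3 would need R7, U25, and R20 (Rule 8), but R20 is never established.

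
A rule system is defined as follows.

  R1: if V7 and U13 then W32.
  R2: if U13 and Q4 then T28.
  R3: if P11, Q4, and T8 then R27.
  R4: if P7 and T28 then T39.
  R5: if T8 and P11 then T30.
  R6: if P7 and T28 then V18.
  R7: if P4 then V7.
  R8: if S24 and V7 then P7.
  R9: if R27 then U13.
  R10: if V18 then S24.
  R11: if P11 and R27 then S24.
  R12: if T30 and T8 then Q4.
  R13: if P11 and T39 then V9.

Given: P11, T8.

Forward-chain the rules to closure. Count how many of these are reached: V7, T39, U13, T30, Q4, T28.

T8 and P11 hold, so T30 follows (R5).
T30 and T8 hold, so Q4 follows (R12).
From P11, Q4, and T8, R3 gives R27.
From R27, R9 gives U13.
U13 and Q4 hold, so T28 follows (R2).
V7 would need P4 (R7), but P4 is never established.
T39 would need P7 and T28 (R4), but P7 is never established.
U13: reached.
T30: reached.
Q4: reached.
T28: reached.
Reached: U13, T30, Q4, and T28 — 4 of the 6.

4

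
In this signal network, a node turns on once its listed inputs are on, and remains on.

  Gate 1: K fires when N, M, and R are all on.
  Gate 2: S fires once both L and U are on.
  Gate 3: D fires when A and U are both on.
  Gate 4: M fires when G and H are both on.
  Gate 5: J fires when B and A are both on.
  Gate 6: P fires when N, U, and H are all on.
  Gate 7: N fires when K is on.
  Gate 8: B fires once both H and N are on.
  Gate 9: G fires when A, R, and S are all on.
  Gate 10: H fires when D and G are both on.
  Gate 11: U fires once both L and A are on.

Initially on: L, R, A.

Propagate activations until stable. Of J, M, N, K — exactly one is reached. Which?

M

L and A are on, so U fires (Gate 11).
L and U are on, so S fires (Gate 2).
A and U are on, so D fires (Gate 3).
Gate 9: A, R, and S on → G on.
Gate 10: D and G on → H on.
G and H are on, so M fires (Gate 4).
J would need B and A (Gate 5), but B never turns on. K would need N, M, and R (Gate 1), but N never turns on. N would need K (Gate 7), but K never turns on.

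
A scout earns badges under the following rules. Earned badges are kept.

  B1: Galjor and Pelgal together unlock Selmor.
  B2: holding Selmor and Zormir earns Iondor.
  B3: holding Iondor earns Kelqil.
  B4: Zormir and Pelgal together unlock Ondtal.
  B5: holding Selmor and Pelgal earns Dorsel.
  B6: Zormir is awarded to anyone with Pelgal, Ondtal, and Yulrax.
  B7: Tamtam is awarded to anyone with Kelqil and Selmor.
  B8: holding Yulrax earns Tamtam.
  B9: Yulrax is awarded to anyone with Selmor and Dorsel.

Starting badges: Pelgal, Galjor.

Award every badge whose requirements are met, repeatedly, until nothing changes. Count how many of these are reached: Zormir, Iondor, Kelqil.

Zormir would need Pelgal, Ondtal, and Yulrax (B6), but Ondtal is never earned.
Iondor would need Selmor and Zormir (B2), but Zormir is never earned.
Kelqil would need Iondor (B3), but Iondor is never earned.
None of the 3 are reached.

0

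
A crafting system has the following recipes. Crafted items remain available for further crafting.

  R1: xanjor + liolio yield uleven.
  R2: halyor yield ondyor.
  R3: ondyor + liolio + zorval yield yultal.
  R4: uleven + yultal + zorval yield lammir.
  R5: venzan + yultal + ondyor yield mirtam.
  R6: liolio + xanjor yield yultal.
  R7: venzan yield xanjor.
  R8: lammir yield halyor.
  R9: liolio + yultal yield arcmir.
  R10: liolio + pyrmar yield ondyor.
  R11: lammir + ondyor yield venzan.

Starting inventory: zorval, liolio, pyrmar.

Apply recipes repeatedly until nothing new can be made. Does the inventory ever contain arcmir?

Using R10, liolio and pyrmar make ondyor.
Using R3, ondyor, liolio, and zorval make yultal.
Using R9, liolio and yultal make arcmir.

Yes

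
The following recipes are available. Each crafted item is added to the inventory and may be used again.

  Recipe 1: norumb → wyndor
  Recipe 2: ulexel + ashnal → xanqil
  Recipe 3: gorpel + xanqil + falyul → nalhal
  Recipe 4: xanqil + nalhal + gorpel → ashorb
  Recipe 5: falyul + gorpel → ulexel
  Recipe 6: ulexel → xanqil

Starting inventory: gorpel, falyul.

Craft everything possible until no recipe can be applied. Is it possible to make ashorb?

Using Recipe 5, falyul and gorpel make ulexel.
ulexel → xanqil (Recipe 6).
Using Recipe 3, gorpel, xanqil, and falyul make nalhal.
Using Recipe 4, xanqil, nalhal, and gorpel make ashorb.

Yes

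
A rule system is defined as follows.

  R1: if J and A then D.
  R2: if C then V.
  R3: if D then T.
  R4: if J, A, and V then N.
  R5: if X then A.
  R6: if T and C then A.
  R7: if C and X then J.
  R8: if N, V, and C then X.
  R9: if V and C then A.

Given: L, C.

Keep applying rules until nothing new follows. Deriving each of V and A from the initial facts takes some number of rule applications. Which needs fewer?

V

V: C holds, so V follows (R2). [1 rule application]
A: From C, R2 gives V. V and C hold, so A follows (R9). [2 rule applications]
V needs fewer.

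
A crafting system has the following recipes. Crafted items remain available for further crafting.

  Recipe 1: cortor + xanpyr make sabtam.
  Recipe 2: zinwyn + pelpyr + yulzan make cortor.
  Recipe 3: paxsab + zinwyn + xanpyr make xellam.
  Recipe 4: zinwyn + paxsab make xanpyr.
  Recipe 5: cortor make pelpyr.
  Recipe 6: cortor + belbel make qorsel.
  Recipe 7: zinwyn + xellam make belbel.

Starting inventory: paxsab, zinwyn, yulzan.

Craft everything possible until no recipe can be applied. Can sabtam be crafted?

sabtam would need cortor and xanpyr (Recipe 1), but cortor is never obtained.

No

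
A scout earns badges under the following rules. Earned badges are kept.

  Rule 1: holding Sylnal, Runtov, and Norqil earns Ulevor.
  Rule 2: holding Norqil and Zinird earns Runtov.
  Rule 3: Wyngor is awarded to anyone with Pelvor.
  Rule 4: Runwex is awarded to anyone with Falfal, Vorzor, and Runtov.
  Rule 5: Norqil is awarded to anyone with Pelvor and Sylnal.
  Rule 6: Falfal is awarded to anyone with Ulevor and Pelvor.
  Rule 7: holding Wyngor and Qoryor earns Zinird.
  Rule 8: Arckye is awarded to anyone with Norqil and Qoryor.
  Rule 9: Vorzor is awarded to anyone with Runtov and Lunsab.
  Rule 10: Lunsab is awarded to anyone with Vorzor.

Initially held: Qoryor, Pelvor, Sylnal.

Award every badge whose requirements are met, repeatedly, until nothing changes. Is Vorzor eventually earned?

No

Vorzor would need Runtov and Lunsab (Rule 9), but Lunsab is never earned.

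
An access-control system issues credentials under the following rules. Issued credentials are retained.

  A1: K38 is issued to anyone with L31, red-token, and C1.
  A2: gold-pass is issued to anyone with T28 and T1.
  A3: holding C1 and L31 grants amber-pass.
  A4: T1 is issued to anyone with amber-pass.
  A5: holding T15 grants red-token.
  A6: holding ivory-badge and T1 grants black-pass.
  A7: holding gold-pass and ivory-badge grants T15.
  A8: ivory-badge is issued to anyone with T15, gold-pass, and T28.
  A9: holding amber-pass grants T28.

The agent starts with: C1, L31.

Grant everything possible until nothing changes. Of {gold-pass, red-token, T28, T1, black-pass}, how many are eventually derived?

3

Holding C1 and L31 grants amber-pass (A3).
Holding amber-pass grants T28 (A9).
Holding amber-pass grants T1 (A4).
Holding T28 and T1 grants gold-pass (A2).
gold-pass: reached.
red-token would need T15 (A5), but T15 is never granted.
T28: reached.
T1: reached.
black-pass would need ivory-badge and T1 (A6), but ivory-badge is never granted.
Reached: gold-pass, T28, and T1 — 3 of the 5.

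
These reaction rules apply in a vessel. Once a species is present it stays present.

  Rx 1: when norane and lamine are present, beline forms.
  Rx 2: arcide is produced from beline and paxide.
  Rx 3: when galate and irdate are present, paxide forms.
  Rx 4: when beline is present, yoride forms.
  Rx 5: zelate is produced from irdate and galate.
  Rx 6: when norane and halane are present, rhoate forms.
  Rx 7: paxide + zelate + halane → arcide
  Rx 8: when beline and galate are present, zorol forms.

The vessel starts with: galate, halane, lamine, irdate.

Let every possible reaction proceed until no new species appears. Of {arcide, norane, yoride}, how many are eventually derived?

galate and irdate present → paxide forms (Rx 3).
irdate and galate present → zelate forms (Rx 5).
paxide, zelate, and halane present → arcide forms (Rx 7).
arcide: reached.
No rule produces norane, and it is not given.
yoride would need beline (Rx 4), but beline never forms.
Reached: arcide — 1 of the 3.

1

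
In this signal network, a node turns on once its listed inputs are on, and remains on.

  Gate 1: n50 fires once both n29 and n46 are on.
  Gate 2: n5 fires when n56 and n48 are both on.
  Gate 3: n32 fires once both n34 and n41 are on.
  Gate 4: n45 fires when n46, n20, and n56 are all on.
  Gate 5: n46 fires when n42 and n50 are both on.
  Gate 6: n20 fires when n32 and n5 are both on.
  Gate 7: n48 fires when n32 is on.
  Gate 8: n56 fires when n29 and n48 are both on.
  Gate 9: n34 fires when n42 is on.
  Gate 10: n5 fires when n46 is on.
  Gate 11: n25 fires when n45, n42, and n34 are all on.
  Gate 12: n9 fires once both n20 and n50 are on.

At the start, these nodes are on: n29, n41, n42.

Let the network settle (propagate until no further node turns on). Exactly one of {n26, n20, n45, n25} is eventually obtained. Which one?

n20

n42 is on, so n34 fires (Gate 9).
n34 and n41 are on, so n32 fires (Gate 3).
Gate 7: n32 on → n48 on.
Gate 8: n29 and n48 on → n56 on.
n56 and n48 are on, so n5 fires (Gate 2).
n32 and n5 are on, so n20 fires (Gate 6).
n25 would need n45, n42, and n34 (Gate 11), but n45 never turns on. No rule produces n26, and it is not given. n45 would need n46, n20, and n56 (Gate 4), but n46 never turns on.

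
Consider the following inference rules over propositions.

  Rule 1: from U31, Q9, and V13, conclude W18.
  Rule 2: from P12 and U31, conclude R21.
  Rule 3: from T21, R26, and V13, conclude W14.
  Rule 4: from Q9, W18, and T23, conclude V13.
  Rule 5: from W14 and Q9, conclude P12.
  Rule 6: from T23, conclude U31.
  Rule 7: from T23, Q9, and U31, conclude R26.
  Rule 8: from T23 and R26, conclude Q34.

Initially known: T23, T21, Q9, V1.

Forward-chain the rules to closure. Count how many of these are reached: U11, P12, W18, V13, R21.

0

No rule produces U11, and it is not given.
P12 would need W14 and Q9 (Rule 5), but W14 is never established.
W18 would need U31, Q9, and V13 (Rule 1), but V13 is never established.
V13 would need Q9, W18, and T23 (Rule 4), but W18 is never established.
R21 would need P12 and U31 (Rule 2), but P12 is never established.
None of the 5 are reached.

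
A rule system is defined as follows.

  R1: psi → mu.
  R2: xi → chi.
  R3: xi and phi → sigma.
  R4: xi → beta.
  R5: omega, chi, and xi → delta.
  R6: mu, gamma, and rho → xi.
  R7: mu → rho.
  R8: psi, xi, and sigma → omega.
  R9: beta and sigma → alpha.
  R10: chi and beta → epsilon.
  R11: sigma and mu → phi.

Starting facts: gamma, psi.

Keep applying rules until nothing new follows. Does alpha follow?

No

alpha would need beta and sigma (R9), but sigma is never established.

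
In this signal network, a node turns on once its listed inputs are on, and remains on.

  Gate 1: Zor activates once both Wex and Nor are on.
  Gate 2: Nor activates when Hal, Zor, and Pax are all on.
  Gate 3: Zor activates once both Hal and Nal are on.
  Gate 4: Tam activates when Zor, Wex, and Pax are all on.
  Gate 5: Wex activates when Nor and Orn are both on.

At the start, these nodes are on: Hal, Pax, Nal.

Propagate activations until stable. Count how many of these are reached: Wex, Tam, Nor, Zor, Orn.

Gate 3: Hal and Nal on → Zor on.
Hal, Zor, and Pax are on, so Nor activates (Gate 2).
Wex would need Nor and Orn (Gate 5), but Orn never turns on.
Tam would need Zor, Wex, and Pax (Gate 4), but Wex never turns on.
Nor: reached.
Zor: reached.
No rule produces Orn, and it is not given.
Reached: Nor and Zor — 2 of the 5.

2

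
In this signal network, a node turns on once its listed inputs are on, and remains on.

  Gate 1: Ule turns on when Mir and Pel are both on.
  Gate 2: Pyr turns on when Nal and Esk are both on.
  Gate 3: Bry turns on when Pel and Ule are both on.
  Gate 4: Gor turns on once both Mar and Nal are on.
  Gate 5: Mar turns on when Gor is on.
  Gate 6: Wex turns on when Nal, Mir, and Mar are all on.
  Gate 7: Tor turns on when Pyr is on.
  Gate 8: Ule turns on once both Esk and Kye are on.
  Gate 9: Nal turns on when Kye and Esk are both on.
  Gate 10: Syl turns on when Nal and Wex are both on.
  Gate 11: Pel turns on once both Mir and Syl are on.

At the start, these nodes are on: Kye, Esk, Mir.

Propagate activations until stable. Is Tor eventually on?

Kye and Esk are on, so Nal turns on (Gate 9).
Nal and Esk are on, so Pyr turns on (Gate 2).
Gate 7: Pyr on → Tor on.

Yes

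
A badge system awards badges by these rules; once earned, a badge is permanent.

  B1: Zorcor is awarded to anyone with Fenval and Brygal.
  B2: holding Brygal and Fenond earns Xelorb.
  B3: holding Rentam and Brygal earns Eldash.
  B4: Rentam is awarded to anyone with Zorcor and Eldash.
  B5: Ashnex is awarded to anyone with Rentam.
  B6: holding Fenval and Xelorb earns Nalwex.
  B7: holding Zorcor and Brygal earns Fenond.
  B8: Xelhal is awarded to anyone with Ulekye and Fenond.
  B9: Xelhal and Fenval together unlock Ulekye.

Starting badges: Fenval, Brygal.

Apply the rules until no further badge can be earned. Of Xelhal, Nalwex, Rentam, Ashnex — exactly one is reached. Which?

With Fenval and Brygal, Zorcor is earned (B1).
With Zorcor and Brygal, Fenond is earned (B7).
With Brygal and Fenond, Xelorb is earned (B2).
With Fenval and Xelorb, Nalwex is earned (B6).
Xelhal would need Ulekye and Fenond (B8), but Ulekye is never earned. Ashnex would need Rentam (B5), but Rentam is never earned. Rentam would need Zorcor and Eldash (B4), but Eldash is never earned.

Nalwex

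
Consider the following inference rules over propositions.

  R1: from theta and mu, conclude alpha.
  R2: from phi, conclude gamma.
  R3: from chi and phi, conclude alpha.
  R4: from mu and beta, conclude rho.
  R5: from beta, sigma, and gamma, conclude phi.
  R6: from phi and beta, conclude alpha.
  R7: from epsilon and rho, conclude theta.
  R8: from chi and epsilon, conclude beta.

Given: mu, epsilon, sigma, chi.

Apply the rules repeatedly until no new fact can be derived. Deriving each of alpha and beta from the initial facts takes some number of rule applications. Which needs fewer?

beta: From chi and epsilon, R8 gives beta. [1 rule application]
alpha: chi and epsilon hold, so beta follows (R8). From mu and beta, R4 gives rho. From epsilon and rho, R7 gives theta. theta and mu hold, so alpha follows (R1). [4 rule applications]
beta needs fewer.

beta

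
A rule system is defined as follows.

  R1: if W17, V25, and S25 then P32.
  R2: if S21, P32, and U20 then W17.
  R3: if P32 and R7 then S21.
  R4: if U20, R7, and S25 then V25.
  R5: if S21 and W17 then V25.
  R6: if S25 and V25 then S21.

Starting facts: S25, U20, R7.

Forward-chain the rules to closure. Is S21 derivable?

From U20, R7, and S25, R4 gives V25.
From S25 and V25, R6 gives S21.

Yes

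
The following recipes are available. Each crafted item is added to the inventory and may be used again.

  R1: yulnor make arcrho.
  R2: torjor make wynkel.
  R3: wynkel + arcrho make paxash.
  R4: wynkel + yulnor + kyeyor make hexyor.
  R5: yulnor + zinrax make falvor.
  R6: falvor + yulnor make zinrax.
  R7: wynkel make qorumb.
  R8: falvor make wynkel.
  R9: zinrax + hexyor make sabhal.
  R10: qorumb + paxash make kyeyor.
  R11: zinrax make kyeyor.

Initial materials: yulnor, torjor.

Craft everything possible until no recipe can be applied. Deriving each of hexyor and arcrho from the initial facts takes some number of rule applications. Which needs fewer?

arcrho: Using R1, yulnor makes arcrho. [1 rule application]
hexyor: Using R2, torjor makes wynkel. Using R1, yulnor makes arcrho. wynkel + arcrho → paxash (R3). Using R7, wynkel makes qorumb. qorumb + paxash → kyeyor (R10). wynkel + yulnor + kyeyor → hexyor (R4). [6 rule applications]
arcrho needs fewer.

arcrho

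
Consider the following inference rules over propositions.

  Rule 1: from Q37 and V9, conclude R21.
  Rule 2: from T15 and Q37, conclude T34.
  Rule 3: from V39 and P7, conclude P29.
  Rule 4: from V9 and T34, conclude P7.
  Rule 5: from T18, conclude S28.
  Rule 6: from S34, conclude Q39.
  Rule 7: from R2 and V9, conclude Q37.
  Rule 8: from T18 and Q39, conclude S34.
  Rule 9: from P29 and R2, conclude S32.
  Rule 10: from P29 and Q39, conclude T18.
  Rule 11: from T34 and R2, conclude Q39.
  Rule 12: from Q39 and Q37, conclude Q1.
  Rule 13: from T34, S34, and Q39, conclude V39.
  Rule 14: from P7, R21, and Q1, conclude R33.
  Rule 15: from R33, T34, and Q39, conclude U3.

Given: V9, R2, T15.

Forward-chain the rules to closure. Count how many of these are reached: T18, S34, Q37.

1

R2 and V9 hold, so Q37 follows (Rule 7).
T18 would need P29 and Q39 (Rule 10), but P29 is never established.
S34 would need T18 and Q39 (Rule 8), but T18 is never established.
Q37: reached.
Reached: Q37 — 1 of the 3.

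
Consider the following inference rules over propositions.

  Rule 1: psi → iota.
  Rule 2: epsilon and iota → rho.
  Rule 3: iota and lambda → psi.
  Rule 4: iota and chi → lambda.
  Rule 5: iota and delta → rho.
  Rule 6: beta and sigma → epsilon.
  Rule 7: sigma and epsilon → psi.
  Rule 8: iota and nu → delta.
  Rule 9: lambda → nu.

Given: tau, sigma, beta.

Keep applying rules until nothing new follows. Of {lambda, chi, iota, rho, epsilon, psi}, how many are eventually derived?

beta and sigma hold, so epsilon follows (Rule 6).
From sigma and epsilon, Rule 7 gives psi.
From psi, Rule 1 gives iota.
epsilon and iota hold, so rho follows (Rule 2).
lambda would need iota and chi (Rule 4), but chi is never established.
No rule produces chi, and it is not given.
iota: reached.
rho: reached.
epsilon: reached.
psi: reached.
Reached: iota, rho, epsilon, and psi — 4 of the 6.

4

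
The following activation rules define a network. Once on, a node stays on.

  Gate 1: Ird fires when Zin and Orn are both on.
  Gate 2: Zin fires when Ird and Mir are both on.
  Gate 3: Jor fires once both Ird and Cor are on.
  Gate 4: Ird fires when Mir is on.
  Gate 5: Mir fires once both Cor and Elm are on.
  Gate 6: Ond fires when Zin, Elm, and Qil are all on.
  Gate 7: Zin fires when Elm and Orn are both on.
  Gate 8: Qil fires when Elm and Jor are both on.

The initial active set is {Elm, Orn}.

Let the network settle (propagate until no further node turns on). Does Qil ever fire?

No

Qil would need Elm and Jor (Gate 8), but Jor never turns on.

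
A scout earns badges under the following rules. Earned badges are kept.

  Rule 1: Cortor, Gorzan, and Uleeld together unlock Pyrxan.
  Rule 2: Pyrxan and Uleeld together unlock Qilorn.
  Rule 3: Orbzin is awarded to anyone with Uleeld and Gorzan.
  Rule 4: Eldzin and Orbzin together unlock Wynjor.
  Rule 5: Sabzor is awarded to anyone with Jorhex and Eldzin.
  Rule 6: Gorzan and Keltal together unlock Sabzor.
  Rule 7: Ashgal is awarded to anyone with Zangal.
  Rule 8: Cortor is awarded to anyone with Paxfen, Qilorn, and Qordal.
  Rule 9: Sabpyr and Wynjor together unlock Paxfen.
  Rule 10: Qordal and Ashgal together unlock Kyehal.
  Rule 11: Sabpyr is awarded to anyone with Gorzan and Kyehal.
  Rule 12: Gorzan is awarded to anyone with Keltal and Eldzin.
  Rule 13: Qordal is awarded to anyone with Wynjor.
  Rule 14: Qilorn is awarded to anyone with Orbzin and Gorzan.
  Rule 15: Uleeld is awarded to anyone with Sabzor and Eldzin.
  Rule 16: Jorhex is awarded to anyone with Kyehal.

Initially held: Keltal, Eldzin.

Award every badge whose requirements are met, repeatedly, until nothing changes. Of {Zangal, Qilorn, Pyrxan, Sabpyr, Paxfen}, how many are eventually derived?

1

With Keltal and Eldzin, Gorzan is earned (Rule 12).
With Gorzan and Keltal, Sabzor is earned (Rule 6).
With Sabzor and Eldzin, Uleeld is earned (Rule 15).
With Uleeld and Gorzan, Orbzin is earned (Rule 3).
With Orbzin and Gorzan, Qilorn is earned (Rule 14).
No rule produces Zangal, and it is not given.
Qilorn: reached.
Pyrxan would need Cortor, Gorzan, and Uleeld (Rule 1), but Cortor is never earned.
Sabpyr would need Gorzan and Kyehal (Rule 11), but Kyehal is never earned.
Paxfen would need Sabpyr and Wynjor (Rule 9), but Sabpyr is never earned.
Reached: Qilorn — 1 of the 5.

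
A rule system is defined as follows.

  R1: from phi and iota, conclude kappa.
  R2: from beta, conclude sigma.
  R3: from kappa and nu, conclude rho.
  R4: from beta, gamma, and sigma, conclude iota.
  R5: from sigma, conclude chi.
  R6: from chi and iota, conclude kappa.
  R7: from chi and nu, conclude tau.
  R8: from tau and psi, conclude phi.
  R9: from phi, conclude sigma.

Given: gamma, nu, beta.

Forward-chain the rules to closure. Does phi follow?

No

phi would need tau and psi (R8), but psi is never established.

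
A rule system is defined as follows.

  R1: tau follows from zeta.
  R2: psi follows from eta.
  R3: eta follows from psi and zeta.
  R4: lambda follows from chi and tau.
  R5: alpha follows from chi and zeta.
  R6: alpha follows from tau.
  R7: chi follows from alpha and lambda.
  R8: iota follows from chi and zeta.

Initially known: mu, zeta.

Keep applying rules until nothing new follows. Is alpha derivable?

zeta holds, so tau follows (R1).
tau holds, so alpha follows (R6).

Yes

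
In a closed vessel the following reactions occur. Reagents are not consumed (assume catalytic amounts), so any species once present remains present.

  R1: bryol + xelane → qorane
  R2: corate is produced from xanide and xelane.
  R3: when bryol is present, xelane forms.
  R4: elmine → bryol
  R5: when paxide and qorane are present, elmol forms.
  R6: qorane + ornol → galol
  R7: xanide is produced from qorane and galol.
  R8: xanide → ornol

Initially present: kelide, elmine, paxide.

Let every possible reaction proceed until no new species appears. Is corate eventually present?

No

corate would need xanide and xelane (R2), but xanide never forms.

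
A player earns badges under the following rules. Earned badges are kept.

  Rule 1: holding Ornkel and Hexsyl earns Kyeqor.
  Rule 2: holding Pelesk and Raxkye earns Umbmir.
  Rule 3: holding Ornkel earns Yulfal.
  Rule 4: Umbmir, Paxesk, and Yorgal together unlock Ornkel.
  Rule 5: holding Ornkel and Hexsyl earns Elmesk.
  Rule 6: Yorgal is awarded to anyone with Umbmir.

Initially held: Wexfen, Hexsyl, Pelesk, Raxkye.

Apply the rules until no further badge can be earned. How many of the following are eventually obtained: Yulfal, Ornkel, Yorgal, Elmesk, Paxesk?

1

With Pelesk and Raxkye, Umbmir is earned (Rule 2).
With Umbmir, Yorgal is earned (Rule 6).
Yulfal would need Ornkel (Rule 3), but Ornkel is never earned.
Ornkel would need Umbmir, Paxesk, and Yorgal (Rule 4), but Paxesk is never earned.
Yorgal: reached.
Elmesk would need Ornkel and Hexsyl (Rule 5), but Ornkel is never earned.
No rule produces Paxesk, and it is not given.
Reached: Yorgal — 1 of the 5.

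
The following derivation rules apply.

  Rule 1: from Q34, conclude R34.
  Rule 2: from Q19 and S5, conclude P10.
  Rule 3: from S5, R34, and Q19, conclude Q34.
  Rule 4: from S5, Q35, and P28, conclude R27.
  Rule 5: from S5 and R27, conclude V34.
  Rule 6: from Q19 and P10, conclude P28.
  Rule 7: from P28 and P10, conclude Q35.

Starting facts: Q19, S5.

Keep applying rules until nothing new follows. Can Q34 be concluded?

No

Q34 would need S5, R34, and Q19 (Rule 3), but R34 is never established.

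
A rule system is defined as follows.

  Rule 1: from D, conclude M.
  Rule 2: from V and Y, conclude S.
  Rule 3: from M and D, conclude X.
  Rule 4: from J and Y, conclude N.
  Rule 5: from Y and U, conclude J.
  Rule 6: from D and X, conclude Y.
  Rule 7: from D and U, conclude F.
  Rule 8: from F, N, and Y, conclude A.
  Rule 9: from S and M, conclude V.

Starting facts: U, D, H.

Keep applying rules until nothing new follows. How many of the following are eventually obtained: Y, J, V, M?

3

D holds, so M follows (Rule 1).
From M and D, Rule 3 gives X.
From D and X, Rule 6 gives Y.
Y and U hold, so J follows (Rule 5).
Y: reached.
J: reached.
V would need S and M (Rule 9), but S is never established.
M: reached.
Reached: Y, J, and M — 3 of the 4.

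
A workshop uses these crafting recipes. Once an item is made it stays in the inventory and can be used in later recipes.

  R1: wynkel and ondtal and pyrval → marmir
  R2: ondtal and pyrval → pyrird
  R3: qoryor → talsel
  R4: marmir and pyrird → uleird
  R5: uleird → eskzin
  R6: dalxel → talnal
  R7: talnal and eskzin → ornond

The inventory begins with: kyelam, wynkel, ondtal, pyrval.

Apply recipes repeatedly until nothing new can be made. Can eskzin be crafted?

Yes

wynkel and ondtal and pyrval → marmir (R1).
Using R2, ondtal and pyrval make pyrird.
Using R4, marmir and pyrird make uleird.
Using R5, uleird makes eskzin.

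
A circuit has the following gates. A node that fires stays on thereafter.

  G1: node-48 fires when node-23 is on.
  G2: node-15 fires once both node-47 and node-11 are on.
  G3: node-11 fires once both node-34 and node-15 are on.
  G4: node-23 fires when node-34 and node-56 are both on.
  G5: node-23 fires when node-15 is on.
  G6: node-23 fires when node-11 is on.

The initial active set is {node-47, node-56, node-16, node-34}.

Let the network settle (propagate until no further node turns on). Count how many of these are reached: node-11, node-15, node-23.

node-34 and node-56 are on, so node-23 fires (G4).
node-11 would need node-34 and node-15 (G3), but node-15 never turns on.
node-15 would need node-47 and node-11 (G2), but node-11 never turns on.
node-23: reached.
Reached: node-23 — 1 of the 3.

1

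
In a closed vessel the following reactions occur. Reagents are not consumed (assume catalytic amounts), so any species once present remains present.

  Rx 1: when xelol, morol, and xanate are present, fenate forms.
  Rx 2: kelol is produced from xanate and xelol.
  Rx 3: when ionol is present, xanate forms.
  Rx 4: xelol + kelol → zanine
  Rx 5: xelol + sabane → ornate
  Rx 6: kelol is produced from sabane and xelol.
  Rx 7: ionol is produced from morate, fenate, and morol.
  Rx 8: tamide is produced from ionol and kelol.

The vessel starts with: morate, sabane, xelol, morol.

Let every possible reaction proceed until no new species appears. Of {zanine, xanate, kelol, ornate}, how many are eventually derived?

3

sabane and xelol present → kelol forms (Rx 6).
xelol and sabane present → ornate forms (Rx 5).
xelol and kelol present → zanine forms (Rx 4).
zanine: reached.
xanate would need ionol (Rx 3), but ionol never forms.
kelol: reached.
ornate: reached.
Reached: zanine, kelol, and ornate — 3 of the 4.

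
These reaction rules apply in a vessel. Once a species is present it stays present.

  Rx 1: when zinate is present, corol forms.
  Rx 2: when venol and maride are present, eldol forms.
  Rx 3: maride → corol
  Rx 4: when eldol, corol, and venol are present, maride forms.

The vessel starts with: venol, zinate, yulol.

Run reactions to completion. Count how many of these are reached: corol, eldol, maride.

zinate present → corol forms (Rx 1).
corol: reached.
eldol would need venol and maride (Rx 2), but maride never forms.
maride would need eldol, corol, and venol (Rx 4), but eldol never forms.
Reached: corol — 1 of the 3.

1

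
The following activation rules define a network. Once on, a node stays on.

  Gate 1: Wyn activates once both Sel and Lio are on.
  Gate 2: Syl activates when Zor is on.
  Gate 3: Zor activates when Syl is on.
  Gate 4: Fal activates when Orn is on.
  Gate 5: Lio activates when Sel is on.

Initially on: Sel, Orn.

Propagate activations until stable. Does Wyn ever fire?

Yes

Gate 5: Sel on → Lio on.
Sel and Lio are on, so Wyn activates (Gate 1).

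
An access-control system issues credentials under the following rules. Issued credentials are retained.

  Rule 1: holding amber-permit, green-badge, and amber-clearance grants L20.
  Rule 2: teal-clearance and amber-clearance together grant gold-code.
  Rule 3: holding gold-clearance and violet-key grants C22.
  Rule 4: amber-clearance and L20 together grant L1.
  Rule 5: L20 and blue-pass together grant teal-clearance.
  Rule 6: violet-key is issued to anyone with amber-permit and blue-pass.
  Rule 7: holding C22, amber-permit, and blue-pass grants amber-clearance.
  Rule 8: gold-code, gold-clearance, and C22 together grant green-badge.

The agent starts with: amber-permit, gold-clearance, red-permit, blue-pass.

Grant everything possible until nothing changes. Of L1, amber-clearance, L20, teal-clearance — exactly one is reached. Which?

amber-clearance

Holding amber-permit and blue-pass grants violet-key (Rule 6).
Holding gold-clearance and violet-key grants C22 (Rule 3).
Holding C22, amber-permit, and blue-pass grants amber-clearance (Rule 7).
teal-clearance would need L20 and blue-pass (Rule 5), but L20 is never granted. L1 would need amber-clearance and L20 (Rule 4), but L20 is never granted. L20 would need amber-permit, green-badge, and amber-clearance (Rule 1), but green-badge is never granted.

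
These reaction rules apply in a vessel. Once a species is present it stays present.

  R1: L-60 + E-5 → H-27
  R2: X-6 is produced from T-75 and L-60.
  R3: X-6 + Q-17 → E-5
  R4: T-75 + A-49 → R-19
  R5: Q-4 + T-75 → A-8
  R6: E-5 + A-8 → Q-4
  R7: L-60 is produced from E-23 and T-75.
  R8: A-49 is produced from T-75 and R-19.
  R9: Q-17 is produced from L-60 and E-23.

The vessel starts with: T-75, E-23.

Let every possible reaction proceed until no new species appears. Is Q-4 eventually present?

No

Q-4 would need E-5 and A-8 (R6), but A-8 never forms.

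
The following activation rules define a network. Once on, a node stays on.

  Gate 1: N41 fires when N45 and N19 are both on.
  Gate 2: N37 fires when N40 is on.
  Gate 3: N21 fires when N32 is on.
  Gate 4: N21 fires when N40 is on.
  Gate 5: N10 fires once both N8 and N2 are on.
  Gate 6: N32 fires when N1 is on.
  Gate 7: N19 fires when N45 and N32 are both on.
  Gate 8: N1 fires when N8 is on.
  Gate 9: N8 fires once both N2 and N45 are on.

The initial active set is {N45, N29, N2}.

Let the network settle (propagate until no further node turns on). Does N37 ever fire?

No

N37 would need N40 (Gate 2), but N40 never turns on.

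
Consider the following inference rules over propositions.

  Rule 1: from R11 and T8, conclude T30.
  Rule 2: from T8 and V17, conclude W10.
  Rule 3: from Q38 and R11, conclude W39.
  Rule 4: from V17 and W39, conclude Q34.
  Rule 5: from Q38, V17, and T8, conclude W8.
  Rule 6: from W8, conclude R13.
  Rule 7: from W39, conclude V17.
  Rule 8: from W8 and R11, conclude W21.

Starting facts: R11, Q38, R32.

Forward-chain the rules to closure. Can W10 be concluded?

W10 would need T8 and V17 (Rule 2), but T8 is never established.

No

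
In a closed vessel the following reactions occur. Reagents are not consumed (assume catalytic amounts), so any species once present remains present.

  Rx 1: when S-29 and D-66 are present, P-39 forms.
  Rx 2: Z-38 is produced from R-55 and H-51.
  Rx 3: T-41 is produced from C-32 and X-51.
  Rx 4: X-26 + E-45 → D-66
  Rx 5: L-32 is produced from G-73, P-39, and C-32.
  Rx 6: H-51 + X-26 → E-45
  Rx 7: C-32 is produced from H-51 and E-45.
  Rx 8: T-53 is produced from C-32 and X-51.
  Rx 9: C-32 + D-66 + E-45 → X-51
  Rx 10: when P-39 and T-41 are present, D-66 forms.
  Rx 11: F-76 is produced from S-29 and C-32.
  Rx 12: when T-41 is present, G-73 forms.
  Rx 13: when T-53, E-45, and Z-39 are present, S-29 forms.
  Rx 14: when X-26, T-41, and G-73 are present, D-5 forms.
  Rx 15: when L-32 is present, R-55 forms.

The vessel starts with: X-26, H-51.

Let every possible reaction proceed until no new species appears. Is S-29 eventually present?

S-29 would need T-53, E-45, and Z-39 (Rx 13), but Z-39 never forms.

No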